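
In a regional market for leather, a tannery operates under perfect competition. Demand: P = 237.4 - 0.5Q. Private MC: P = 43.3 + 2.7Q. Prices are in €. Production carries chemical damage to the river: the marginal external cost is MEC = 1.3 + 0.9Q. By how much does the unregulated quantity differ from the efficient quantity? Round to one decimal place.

13.6 units

Market equilibrium (private): 43.3 + 2.7Q = 237.4 - 0.5Q → Q_m = 60.6563.
Social marginal cost = private MC + MEC = 44.6 + 3.6Q.
Set SMC = demand: 44.6 + 3.6Q = 237.4 - 0.5Q → Q* = 47.0244.
Gap = |60.6563 − 47.0244| = 13.6319.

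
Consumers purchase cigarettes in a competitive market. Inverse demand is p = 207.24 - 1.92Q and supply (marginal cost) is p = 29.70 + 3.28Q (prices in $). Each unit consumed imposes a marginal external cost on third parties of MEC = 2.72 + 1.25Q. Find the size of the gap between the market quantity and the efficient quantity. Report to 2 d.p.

7.04 units

Market equilibrium (private): 29.70 + 3.28Q = 207.24 - 1.92Q → Q_m = 34.1423.
Social marginal benefit = demand − MEC = 204.52 - 3.17Q.
Set SMB = MC: 204.52 - 3.17Q = 29.70 + 3.28Q → Q* = 27.1039.
Gap = |34.1423 − 27.1039| = 7.0384.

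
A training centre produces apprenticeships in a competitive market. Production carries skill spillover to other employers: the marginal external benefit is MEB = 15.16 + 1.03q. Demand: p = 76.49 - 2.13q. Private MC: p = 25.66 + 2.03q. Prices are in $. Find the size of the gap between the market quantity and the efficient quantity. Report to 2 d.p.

8.86 units

Market equilibrium (private): 25.66 + 2.03q = 76.49 - 2.13q → q_m = 12.2188.
Social marginal cost = private MC − MEB = 10.50 + q.
Set SMC = demand: 10.50 + q = 76.49 - 2.13q → q* = 21.0831.
Gap = |12.2188 − 21.0831| = 8.8643.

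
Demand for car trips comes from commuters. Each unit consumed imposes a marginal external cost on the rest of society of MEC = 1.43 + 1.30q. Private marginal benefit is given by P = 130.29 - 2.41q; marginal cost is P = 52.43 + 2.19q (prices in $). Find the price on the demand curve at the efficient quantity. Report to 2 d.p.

Social marginal benefit = demand − MEC = 128.86 - 3.71q.
Set SMB = MC: 128.86 - 3.71q = 52.43 + 2.19q → q* = 12.9542.
Consumer price on the demand curve at q*: 130.29 − 2.41×12.9542 = 99.0704.

P = $99.07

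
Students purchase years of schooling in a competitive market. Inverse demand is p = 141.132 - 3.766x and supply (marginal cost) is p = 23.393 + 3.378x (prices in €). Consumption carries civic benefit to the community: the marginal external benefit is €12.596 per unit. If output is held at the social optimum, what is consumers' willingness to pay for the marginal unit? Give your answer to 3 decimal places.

P = €72.425

Social marginal benefit = demand + MEB = 153.728 - 3.766x.
Set SMB = MC: 153.728 - 3.766x = 23.393 + 3.378x → x* = 18.2440.
Consumer price on the demand curve at x*: 141.132 − 3.766×18.2440 = 72.4251.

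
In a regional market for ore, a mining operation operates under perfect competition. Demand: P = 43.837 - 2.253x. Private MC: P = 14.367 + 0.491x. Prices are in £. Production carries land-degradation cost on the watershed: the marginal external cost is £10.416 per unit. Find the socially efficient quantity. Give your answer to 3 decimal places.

x* = 6.944

Social marginal cost = private MC + MEC = 24.783 + 0.491x.
Set SMC = demand: 24.783 + 0.491x = 43.837 - 2.253x → x* = 6.9439.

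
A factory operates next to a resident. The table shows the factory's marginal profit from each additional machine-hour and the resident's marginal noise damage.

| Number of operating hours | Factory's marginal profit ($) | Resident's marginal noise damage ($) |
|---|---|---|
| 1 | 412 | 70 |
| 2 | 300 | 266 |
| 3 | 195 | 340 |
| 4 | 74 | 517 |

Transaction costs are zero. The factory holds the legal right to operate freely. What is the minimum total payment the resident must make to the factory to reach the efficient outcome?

$269

Left alone the factory would choose level 4 (marginal profit stays positive).
Efficient level: k* = 2 (marginal profit ≥ marginal noise damage through 2).
The resident must at least cover the factory's forgone profit from cutting 4→2: 195 + 74 = 269.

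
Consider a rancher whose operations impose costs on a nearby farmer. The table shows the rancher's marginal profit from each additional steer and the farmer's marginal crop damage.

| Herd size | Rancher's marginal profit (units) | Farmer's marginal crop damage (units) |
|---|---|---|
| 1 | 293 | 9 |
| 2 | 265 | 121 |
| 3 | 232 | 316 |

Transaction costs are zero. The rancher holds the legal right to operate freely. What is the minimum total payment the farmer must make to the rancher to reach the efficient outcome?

232

Left alone the rancher would choose level 3 (marginal profit stays positive).
Efficient level: k* = 2 (marginal profit ≥ marginal crop damage through 2).
The farmer must at least cover the rancher's forgone profit from cutting 3→2: 232 = 232.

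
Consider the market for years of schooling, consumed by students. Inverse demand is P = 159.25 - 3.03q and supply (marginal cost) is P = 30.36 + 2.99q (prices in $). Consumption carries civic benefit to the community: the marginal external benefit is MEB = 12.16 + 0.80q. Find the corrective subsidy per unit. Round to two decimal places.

subsidy = $33.78 per unit

Social marginal benefit = demand + MEB = 171.41 - 2.23q.
Set SMB = MC: 171.41 - 2.23q = 30.36 + 2.99q → q* = 27.0211.
The Pigouvian subsidy equals MEB at q*: 12.16 + 0.80×27.0211 = 33.7769.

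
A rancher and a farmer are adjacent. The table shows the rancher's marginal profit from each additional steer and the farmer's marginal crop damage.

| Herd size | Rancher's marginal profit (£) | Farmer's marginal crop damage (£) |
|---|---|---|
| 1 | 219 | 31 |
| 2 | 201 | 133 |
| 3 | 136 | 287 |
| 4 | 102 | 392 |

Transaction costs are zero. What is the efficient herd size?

2

Bargaining reaches the level where marginal profit last exceeds marginal crop damage.
That holds through level 2 (201 ≥ 133) but not at 3 (136 < 287).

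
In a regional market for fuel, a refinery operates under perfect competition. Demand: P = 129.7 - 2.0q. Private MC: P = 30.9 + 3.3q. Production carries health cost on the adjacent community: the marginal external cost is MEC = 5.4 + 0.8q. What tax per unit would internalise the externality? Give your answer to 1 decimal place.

Social marginal cost = private MC + MEC = 36.3 + 4.1q.
Set SMC = demand: 36.3 + 4.1q = 129.7 - 2.0q → q* = 15.3115.
The Pigouvian tax equals MEC at q*: 5.4 + 0.8×15.3115 = 17.6492.

tax = 17.6 per unit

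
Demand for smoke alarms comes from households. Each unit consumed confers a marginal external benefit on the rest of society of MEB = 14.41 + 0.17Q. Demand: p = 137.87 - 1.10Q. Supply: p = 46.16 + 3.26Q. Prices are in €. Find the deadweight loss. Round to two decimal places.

DWL = €38.60

Market equilibrium (private): 46.16 + 3.26Q = 137.87 - 1.10Q → Q_m = 21.0344.
Social marginal benefit = demand + MEB = 152.28 - 0.93Q.
Set SMB = MC: 152.28 - 0.93Q = 46.16 + 3.26Q → Q* = 25.3270.
Height of the DWL triangle at Q_m is SMB(Q_m) − MC(Q_m) = MEB(Q_m) = 17.9858.
DWL = ½ × 4.2926 × 17.9858 = 38.6029.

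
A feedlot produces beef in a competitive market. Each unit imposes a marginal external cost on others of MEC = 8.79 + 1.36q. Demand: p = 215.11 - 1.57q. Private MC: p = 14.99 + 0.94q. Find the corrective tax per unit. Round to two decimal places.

tax = 76.03 per unit

Social marginal cost = private MC + MEC = 23.78 + 2.30q.
Set SMC = demand: 23.78 + 2.30q = 215.11 - 1.57q → q* = 49.4393.
The Pigouvian tax equals MEC at q*: 8.79 + 1.36×49.4393 = 76.0274.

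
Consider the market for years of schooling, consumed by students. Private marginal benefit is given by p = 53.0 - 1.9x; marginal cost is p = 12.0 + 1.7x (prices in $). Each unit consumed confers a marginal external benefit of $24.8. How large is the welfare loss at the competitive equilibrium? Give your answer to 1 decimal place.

Market equilibrium (private): 12.0 + 1.7x = 53.0 - 1.9x → x_m = 11.3889.
Social marginal benefit = demand + MEB = 77.8 - 1.9x.
Set SMB = MC: 77.8 - 1.9x = 12.0 + 1.7x → x* = 18.2778.
The loss is the area between SMB and MC from x* to x_m; with linear curves that's a triangle of height MEB(x_m).
DWL = ½ × 6.8889 × 24.8000 = 85.4224.

DWL = $85.4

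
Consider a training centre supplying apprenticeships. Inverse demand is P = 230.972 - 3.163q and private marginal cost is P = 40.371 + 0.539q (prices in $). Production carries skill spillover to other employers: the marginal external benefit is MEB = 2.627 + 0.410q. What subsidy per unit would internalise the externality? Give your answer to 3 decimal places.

Social marginal cost = private MC − MEB = 37.744 + 0.129q.
Set SMC = demand: 37.744 + 0.129q = 230.972 - 3.163q → q* = 58.6962.
The Pigouvian subsidy equals MEB at q*: 2.627 + 0.410×58.6962 = 26.6924.

subsidy = $26.692 per unit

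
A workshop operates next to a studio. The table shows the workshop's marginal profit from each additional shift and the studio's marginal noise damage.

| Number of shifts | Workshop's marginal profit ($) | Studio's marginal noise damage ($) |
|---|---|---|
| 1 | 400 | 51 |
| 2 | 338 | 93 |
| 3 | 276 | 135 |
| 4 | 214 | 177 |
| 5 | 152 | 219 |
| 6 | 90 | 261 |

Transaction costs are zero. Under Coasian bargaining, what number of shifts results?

Bargaining reaches the level where marginal profit last exceeds marginal noise damage.
That holds through level 4 (214 ≥ 177) but not at 5 (152 < 219).

4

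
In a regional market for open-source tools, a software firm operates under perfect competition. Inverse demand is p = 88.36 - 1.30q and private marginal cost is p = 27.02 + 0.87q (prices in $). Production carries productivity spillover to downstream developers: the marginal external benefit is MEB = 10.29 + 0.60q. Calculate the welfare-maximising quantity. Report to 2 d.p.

q* = 45.62

Social marginal cost = private MC − MEB = 16.73 + 0.27q.
Set SMC = demand: 16.73 + 0.27q = 88.36 - 1.30q → q* = 45.6242.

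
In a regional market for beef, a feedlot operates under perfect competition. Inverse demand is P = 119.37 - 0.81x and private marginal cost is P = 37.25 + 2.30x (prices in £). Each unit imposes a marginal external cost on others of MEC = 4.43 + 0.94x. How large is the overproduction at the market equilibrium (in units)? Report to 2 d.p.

7.22 units

Market equilibrium (private): 37.25 + 2.30x = 119.37 - 0.81x → x_m = 26.4051.
Social marginal cost = private MC + MEC = 41.68 + 3.24x.
Set SMC = demand: 41.68 + 3.24x = 119.37 - 0.81x → x* = 19.1827.
Gap = |26.4051 − 19.1827| = 7.2224.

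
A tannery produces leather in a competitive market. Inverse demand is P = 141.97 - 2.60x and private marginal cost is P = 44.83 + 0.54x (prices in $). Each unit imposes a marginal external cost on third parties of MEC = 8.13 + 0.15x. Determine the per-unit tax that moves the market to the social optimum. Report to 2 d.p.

Social marginal cost = private MC + MEC = 52.96 + 0.69x.
Set SMC = demand: 52.96 + 0.69x = 141.97 - 2.60x → x* = 27.0547.
The Pigouvian tax equals MEC at x*: 8.13 + 0.15×27.0547 = 12.1882.

tax = $12.19 per unit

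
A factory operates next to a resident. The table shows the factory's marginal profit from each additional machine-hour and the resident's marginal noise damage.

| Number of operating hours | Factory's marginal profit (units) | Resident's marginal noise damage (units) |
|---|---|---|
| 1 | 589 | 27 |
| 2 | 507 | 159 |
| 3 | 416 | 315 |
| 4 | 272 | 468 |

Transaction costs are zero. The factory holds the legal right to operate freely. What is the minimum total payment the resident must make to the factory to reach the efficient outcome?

272

Left alone the factory would choose level 4 (marginal profit stays positive).
Efficient level: k* = 3 (marginal profit ≥ marginal noise damage through 3).
The resident must at least cover the factory's forgone profit from cutting 4→3: 272 = 272.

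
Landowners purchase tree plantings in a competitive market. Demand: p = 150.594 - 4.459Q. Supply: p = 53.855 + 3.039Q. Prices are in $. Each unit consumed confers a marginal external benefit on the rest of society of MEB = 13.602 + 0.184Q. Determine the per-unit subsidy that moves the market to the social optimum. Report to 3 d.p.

Social marginal benefit = demand + MEB = 164.196 - 4.275Q.
Set SMB = MC: 164.196 - 4.275Q = 53.855 + 3.039Q → Q* = 15.0863.
The Pigouvian subsidy equals MEB at Q*: 13.602 + 0.184×15.0863 = 16.3779.

subsidy = $16.378 per unit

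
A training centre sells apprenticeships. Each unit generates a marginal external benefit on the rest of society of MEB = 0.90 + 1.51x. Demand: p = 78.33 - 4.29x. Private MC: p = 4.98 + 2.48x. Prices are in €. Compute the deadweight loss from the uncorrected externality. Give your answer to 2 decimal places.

DWL = €28.32

Market equilibrium (private): 4.98 + 2.48x = 78.33 - 4.29x → x_m = 10.8346.
Social marginal cost = private MC − MEB = 4.08 + 0.97x.
Set SMC = demand: 4.08 + 0.97x = 78.33 - 4.29x → x* = 14.1160.
Between x* and x_m the wedge demand − SMC runs linearly from 0 to MEB(x_m), so the loss is a triangle.
DWL = ½ × 3.2814 × 17.2602 = 28.3188.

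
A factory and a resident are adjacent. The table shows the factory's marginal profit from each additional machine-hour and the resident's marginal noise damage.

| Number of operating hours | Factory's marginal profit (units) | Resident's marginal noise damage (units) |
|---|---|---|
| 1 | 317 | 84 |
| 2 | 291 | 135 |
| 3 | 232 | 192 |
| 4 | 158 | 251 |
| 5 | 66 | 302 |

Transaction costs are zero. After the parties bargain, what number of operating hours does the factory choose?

Bargaining reaches the level where marginal profit last exceeds marginal noise damage.
That holds through level 3 (232 ≥ 192) but not at 4 (158 < 251).

3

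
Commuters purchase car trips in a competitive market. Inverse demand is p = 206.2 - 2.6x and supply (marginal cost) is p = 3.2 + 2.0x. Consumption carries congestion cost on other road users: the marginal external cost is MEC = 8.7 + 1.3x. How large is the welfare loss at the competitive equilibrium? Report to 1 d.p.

Market equilibrium (private): 3.2 + 2.0x = 206.2 - 2.6x → x_m = 44.1304.
Social marginal benefit = demand − MEC = 197.5 - 3.9x.
Set SMB = MC: 197.5 - 3.9x = 3.2 + 2.0x → x* = 32.9322.
Height of the DWL triangle at x_m is MC(x_m) − SMB(x_m) = MEC(x_m) = 66.0696.
DWL = ½ × 11.1982 × 66.0696 = 369.9303.

DWL = 369.9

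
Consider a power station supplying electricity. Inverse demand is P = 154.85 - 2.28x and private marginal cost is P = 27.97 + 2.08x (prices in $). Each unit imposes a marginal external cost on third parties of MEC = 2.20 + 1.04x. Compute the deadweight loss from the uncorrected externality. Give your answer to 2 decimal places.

DWL = $97.59

Market equilibrium (private): 27.97 + 2.08x = 154.85 - 2.28x → x_m = 29.1009.
Social marginal cost = private MC + MEC = 30.17 + 3.12x.
Set SMC = demand: 30.17 + 3.12x = 154.85 - 2.28x → x* = 23.0889.
Between x* and x_m the wedge SMC − demand runs linearly from 0 to MEC(x_m), so the loss is a triangle.
DWL = ½ × 6.0120 × 32.4650 = 97.5898.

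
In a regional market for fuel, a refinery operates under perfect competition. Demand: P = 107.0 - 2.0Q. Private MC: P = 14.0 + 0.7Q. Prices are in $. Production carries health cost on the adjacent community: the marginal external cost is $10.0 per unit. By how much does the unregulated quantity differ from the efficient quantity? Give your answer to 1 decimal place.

Market equilibrium (private): 14.0 + 0.7Q = 107.0 - 2.0Q → Q_m = 34.4444.
Social marginal cost = private MC + MEC = 24.0 + 0.7Q.
Set SMC = demand: 24.0 + 0.7Q = 107.0 - 2.0Q → Q* = 30.7407.
Gap = |34.4444 − 30.7407| = 3.7037.

3.7 units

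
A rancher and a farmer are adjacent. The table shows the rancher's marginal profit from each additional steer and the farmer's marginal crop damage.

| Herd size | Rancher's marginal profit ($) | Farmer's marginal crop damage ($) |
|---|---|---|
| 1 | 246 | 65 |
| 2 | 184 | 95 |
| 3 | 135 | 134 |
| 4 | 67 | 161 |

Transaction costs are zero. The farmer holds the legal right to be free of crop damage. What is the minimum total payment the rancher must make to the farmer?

Efficient level: marginal profit ≥ marginal crop damage through level 3, so k* = 3.
With the farmer holding the right, the rancher must at least compensate total damage at k*: 65 + 95 + 134 = 294.

$294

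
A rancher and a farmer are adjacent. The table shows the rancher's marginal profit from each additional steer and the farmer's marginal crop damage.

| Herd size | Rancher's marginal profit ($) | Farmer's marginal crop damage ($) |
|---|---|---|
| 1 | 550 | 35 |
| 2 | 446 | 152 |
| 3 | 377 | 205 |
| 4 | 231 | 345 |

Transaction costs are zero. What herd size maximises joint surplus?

3

Bargaining reaches the level where marginal profit last exceeds marginal crop damage.
That holds through level 3 (377 ≥ 205) but not at 4 (231 < 345).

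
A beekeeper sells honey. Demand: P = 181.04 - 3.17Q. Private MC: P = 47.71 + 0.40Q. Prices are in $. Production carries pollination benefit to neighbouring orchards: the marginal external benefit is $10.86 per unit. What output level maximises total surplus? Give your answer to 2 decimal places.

Q* = 40.39

Social marginal cost = private MC − MEB = 36.85 + 0.40Q.
Set SMC = demand: 36.85 + 0.40Q = 181.04 - 3.17Q → Q* = 40.3894.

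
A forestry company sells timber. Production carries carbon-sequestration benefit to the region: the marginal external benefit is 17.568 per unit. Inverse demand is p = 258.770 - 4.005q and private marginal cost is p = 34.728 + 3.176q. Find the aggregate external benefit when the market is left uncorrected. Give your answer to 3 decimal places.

548.109

Market equilibrium (private): 34.728 + 3.176q = 258.770 - 4.005q → q_m = 31.1993.
Total external benefit = MEB × q_m = 17.568 × 31.1993 = 548.1093.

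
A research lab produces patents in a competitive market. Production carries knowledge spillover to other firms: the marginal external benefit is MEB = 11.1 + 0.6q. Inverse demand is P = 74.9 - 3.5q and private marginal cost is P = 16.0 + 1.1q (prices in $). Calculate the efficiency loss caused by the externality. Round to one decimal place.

Market equilibrium (private): 16.0 + 1.1q = 74.9 - 3.5q → q_m = 12.8043.
Social marginal cost = private MC − MEB = 4.9 + 0.5q.
Set SMC = demand: 4.9 + 0.5q = 74.9 - 3.5q → q* = 17.5000.
The welfare-loss triangle has base |q_m − q*| and height MEB(q_m) (the vertical gap between SMC and demand is zero at q* and MEB at q_m).
DWL = ½ × 4.6957 × 18.7826 = 44.0987.

DWL = $44.1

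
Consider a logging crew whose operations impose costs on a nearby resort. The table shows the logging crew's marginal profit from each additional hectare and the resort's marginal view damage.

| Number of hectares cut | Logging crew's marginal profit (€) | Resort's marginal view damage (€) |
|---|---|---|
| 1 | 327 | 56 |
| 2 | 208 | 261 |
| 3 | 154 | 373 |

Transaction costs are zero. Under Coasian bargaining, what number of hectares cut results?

Bargaining reaches the level where marginal profit last exceeds marginal view damage.
That holds through level 1 (327 ≥ 56) but not at 2 (208 < 261).

1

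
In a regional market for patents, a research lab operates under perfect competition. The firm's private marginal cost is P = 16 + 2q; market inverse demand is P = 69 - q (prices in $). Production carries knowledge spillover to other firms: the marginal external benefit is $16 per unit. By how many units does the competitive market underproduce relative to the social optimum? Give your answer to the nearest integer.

Market equilibrium (private): 16 + 2q = 69 - q → q_m = 17.6667.
Social marginal cost = private MC − MEB = 0 + 2q.
Set SMC = demand: 0 + 2q = 69 - q → q* = 23.0000.
Gap = |17.6667 − 23.0000| = 5.3333.

5 units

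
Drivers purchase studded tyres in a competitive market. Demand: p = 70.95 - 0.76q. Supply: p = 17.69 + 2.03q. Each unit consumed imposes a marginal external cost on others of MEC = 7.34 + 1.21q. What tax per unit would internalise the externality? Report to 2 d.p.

Social marginal benefit = demand − MEC = 63.61 - 1.97q.
Set SMB = MC: 63.61 - 1.97q = 17.69 + 2.03q → q* = 11.4800.
The Pigouvian tax equals MEC at q*: 7.34 + 1.21×11.4800 = 21.2308.

tax = 21.23 per unit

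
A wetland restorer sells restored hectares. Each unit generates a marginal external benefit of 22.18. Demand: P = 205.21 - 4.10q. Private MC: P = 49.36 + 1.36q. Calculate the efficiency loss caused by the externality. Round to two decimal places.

DWL = 45.05

Market equilibrium (private): 49.36 + 1.36q = 205.21 - 4.10q → q_m = 28.5440.
Social marginal cost = private MC − MEB = 27.18 + 1.36q.
Set SMC = demand: 27.18 + 1.36q = 205.21 - 4.10q → q* = 32.6062.
The welfare-loss triangle has base |q_m − q*| and height MEB(q_m) (the vertical gap between SMC and demand is zero at q* and MEB at q_m).
DWL = ½ × 4.0622 × 22.1800 = 45.0498.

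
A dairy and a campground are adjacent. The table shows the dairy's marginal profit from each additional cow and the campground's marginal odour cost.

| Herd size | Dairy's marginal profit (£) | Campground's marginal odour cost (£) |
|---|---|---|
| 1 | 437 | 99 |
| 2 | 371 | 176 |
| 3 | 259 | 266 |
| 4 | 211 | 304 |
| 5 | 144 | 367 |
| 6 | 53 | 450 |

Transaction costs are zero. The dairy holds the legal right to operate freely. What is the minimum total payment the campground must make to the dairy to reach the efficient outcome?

£667

Left alone the dairy would choose level 6 (marginal profit stays positive).
Efficient level: k* = 2 (marginal profit ≥ marginal odour cost through 2).
The campground must at least cover the dairy's forgone profit from cutting 6→2: 259 + 211 + 144 + 53 = 667.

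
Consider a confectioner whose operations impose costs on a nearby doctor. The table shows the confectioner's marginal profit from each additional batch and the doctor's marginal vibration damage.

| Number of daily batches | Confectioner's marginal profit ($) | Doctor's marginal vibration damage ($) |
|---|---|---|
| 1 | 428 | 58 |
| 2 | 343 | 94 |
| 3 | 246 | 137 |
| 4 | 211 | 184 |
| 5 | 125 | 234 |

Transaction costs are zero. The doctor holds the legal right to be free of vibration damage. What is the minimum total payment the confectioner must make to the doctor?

Efficient level: marginal profit ≥ marginal vibration damage through level 4, so k* = 4.
With the doctor holding the right, the confectioner must at least compensate total damage at k*: 58 + 94 + 137 + 184 = 473.

$473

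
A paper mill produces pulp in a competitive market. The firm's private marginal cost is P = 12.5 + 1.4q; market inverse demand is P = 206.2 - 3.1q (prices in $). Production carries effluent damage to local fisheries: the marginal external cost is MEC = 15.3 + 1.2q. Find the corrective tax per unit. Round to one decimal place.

tax = $52.9 per unit

Social marginal cost = private MC + MEC = 27.8 + 2.6q.
Set SMC = demand: 27.8 + 2.6q = 206.2 - 3.1q → q* = 31.2982.
The Pigouvian tax equals MEC at q*: 15.3 + 1.2×31.2982 = 52.8578.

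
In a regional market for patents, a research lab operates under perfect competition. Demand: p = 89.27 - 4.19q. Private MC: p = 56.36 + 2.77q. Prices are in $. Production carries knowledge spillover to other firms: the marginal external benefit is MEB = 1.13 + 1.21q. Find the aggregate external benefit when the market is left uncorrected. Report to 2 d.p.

Market equilibrium (private): 56.36 + 2.77q = 89.27 - 4.19q → q_m = 4.7284.
Total external benefit = ∫₀^{q_m} (1.13 + 1.21q) dq = 1.13×4.7284 + ½×1.21×4.7284² = 18.8695.

$18.87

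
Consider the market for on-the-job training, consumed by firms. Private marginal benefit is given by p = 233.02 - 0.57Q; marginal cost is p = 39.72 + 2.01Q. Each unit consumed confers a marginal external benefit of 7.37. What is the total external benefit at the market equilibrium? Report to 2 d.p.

Market equilibrium (private): 39.72 + 2.01Q = 233.02 - 0.57Q → Q_m = 74.9225.
Total external benefit = MEB × Q_m = 7.37 × 74.9225 = 552.1788.

552.18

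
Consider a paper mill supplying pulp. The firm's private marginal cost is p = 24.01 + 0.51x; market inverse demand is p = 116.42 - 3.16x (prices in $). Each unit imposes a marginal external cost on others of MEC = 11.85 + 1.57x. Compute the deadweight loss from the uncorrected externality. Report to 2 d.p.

Market equilibrium (private): 24.01 + 0.51x = 116.42 - 3.16x → x_m = 25.1798.
Social marginal cost = private MC + MEC = 35.86 + 2.08x.
Set SMC = demand: 35.86 + 2.08x = 116.42 - 3.16x → x* = 15.3740.
Between x* and x_m the wedge SMC − demand runs linearly from 0 to MEC(x_m), so the loss is a triangle.
DWL = ½ × 9.8058 × 51.3823 = 251.9223.

DWL = $251.92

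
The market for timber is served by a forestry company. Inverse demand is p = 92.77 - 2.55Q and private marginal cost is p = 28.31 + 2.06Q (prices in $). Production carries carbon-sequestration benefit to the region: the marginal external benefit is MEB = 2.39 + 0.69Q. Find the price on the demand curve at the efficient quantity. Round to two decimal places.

Social marginal cost = private MC − MEB = 25.92 + 1.37Q.
Set SMC = demand: 25.92 + 1.37Q = 92.77 - 2.55Q → Q* = 17.0536.
Consumer price on the demand curve at Q*: 92.77 − 2.55×17.0536 = 49.2833.

P = $49.28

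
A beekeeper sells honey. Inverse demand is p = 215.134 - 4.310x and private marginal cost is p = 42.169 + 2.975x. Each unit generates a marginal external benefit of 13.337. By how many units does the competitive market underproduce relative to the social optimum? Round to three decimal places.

Market equilibrium (private): 42.169 + 2.975x = 215.134 - 4.310x → x_m = 23.7426.
Social marginal cost = private MC − MEB = 28.832 + 2.975x.
Set SMC = demand: 28.832 + 2.975x = 215.134 - 4.310x → x* = 25.5734.
Gap = |23.7426 − 25.5734| = 1.8308.

1.831 units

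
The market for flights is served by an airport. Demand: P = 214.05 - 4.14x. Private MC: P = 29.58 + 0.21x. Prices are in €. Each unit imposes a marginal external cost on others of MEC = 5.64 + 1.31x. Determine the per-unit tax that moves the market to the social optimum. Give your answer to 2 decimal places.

Social marginal cost = private MC + MEC = 35.22 + 1.52x.
Set SMC = demand: 35.22 + 1.52x = 214.05 - 4.14x → x* = 31.5954.
The Pigouvian tax equals MEC at x*: 5.64 + 1.31×31.5954 = 47.0300.

tax = €47.03 per unit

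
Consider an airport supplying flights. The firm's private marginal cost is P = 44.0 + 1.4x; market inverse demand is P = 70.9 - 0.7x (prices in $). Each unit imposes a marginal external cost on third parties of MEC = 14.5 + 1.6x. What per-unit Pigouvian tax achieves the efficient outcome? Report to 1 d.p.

tax = $19.9 per unit

Social marginal cost = private MC + MEC = 58.5 + 3.0x.
Set SMC = demand: 58.5 + 3.0x = 70.9 - 0.7x → x* = 3.3514.
The Pigouvian tax equals MEC at x*: 14.5 + 1.6×3.3514 = 19.8622.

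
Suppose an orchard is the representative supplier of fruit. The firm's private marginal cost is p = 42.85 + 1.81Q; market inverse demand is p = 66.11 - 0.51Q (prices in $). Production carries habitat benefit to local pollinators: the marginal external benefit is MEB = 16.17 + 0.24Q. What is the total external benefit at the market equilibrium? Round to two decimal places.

Market equilibrium (private): 42.85 + 1.81Q = 66.11 - 0.51Q → Q_m = 10.0259.
Total external benefit = ∫₀^{Q_m} (16.17 + 0.24Q) dQ = 16.17×10.0259 + ½×0.24×10.0259² = 174.1810.

$174.18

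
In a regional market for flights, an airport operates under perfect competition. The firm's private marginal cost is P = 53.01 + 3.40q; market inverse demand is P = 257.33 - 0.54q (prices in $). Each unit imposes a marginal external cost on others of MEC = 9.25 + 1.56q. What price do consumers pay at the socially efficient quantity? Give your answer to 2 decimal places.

P = $238.18

Social marginal cost = private MC + MEC = 62.26 + 4.96q.
Set SMC = demand: 62.26 + 4.96q = 257.33 - 0.54q → q* = 35.4673.
Consumer price on the demand curve at q*: 257.33 − 0.54×35.4673 = 238.1777.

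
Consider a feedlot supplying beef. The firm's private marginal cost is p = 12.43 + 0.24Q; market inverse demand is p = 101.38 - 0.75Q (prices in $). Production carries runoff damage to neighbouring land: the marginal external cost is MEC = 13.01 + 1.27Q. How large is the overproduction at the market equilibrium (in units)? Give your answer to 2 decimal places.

Market equilibrium (private): 12.43 + 0.24Q = 101.38 - 0.75Q → Q_m = 89.8485.
Social marginal cost = private MC + MEC = 25.44 + 1.51Q.
Set SMC = demand: 25.44 + 1.51Q = 101.38 - 0.75Q → Q* = 33.6018.
Gap = |89.8485 − 33.6018| = 56.2467.

56.25 units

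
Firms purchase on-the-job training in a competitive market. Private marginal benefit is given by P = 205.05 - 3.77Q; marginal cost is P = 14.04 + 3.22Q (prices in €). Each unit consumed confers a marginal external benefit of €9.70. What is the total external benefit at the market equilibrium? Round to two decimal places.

Market equilibrium (private): 14.04 + 3.22Q = 205.05 - 3.77Q → Q_m = 27.3262.
Total external benefit = MEB × Q_m = 9.70 × 27.3262 = 265.0641.

€265.06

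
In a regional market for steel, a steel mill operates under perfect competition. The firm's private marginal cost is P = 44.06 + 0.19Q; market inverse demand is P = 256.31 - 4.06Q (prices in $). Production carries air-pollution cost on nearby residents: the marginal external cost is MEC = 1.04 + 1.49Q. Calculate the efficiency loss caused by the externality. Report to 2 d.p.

DWL = $495.91

Market equilibrium (private): 44.06 + 0.19Q = 256.31 - 4.06Q → Q_m = 49.9412.
Social marginal cost = private MC + MEC = 45.10 + 1.68Q.
Set SMC = demand: 45.10 + 1.68Q = 256.31 - 4.06Q → Q* = 36.7962.
Between Q* and Q_m the wedge SMC − demand runs linearly from 0 to MEC(Q_m), so the loss is a triangle.
DWL = ½ × 13.1450 × 75.4524 = 495.9109.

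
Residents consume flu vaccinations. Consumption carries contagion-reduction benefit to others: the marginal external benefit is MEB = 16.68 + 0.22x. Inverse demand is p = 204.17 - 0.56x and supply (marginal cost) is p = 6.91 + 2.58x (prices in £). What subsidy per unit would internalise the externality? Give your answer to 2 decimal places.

Social marginal benefit = demand + MEB = 220.85 - 0.34x.
Set SMB = MC: 220.85 - 0.34x = 6.91 + 2.58x → x* = 73.2671.
The Pigouvian subsidy equals MEB at x*: 16.68 + 0.22×73.2671 = 32.7988.

subsidy = £32.80 per unit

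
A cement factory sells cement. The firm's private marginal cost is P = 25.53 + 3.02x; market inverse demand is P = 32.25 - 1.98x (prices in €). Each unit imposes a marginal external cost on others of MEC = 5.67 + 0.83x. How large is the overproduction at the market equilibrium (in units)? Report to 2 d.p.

1.16 units

Market equilibrium (private): 25.53 + 3.02x = 32.25 - 1.98x → x_m = 1.3440.
Social marginal cost = private MC + MEC = 31.20 + 3.85x.
Set SMC = demand: 31.20 + 3.85x = 32.25 - 1.98x → x* = 0.1801.
Gap = |1.3440 − 0.1801| = 1.1639.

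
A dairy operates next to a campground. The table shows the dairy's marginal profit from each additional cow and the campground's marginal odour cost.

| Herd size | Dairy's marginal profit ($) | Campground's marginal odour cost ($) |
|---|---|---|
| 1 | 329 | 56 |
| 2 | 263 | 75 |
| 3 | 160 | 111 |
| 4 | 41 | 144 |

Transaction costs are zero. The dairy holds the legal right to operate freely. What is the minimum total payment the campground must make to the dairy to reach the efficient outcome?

$41

Left alone the dairy would choose level 4 (marginal profit stays positive).
Efficient level: k* = 3 (marginal profit ≥ marginal odour cost through 3).
The campground must at least cover the dairy's forgone profit from cutting 4→3: 41 = 41.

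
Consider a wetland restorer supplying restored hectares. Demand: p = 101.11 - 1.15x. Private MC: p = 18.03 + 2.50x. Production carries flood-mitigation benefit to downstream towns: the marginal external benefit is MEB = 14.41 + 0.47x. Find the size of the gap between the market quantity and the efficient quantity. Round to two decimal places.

Market equilibrium (private): 18.03 + 2.50x = 101.11 - 1.15x → x_m = 22.7616.
Social marginal cost = private MC − MEB = 3.62 + 2.03x.
Set SMC = demand: 3.62 + 2.03x = 101.11 - 1.15x → x* = 30.6572.
Gap = |22.7616 − 30.6572| = 7.8956.

7.90 units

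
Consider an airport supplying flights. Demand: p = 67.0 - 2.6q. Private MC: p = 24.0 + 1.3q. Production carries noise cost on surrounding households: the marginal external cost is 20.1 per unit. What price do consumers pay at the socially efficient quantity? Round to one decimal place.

Social marginal cost = private MC + MEC = 44.1 + 1.3q.
Set SMC = demand: 44.1 + 1.3q = 67.0 - 2.6q → q* = 5.8718.
Consumer price on the demand curve at q*: 67.0 − 2.6×5.8718 = 51.7333.

P = 51.7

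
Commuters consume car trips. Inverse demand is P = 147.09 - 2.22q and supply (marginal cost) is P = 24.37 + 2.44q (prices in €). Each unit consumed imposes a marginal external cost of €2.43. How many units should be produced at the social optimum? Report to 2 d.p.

Social marginal benefit = demand − MEC = 144.66 - 2.22q.
Set SMB = MC: 144.66 - 2.22q = 24.37 + 2.44q → q* = 25.8133.

q* = 25.81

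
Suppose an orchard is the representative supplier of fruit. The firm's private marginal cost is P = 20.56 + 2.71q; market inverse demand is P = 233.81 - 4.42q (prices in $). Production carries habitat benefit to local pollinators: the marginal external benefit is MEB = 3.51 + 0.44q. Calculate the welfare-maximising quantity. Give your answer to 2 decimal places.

q* = 32.40

Social marginal cost = private MC − MEB = 17.05 + 2.27q.
Set SMC = demand: 17.05 + 2.27q = 233.81 - 4.42q → q* = 32.4006.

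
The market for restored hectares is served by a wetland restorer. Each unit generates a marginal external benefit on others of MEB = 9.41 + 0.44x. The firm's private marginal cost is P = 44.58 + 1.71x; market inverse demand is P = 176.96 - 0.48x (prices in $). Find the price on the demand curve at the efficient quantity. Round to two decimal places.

P = $138.07

Social marginal cost = private MC − MEB = 35.17 + 1.27x.
Set SMC = demand: 35.17 + 1.27x = 176.96 - 0.48x → x* = 81.0229.
Consumer price on the demand curve at x*: 176.96 − 0.48×81.0229 = 138.0690.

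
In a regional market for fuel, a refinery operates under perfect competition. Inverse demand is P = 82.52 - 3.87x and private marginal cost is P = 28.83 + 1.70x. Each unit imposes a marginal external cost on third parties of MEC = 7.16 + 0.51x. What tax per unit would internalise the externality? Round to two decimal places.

tax = 11.06 per unit

Social marginal cost = private MC + MEC = 35.99 + 2.21x.
Set SMC = demand: 35.99 + 2.21x = 82.52 - 3.87x → x* = 7.6530.
The Pigouvian tax equals MEC at x*: 7.16 + 0.51×7.6530 = 11.0630.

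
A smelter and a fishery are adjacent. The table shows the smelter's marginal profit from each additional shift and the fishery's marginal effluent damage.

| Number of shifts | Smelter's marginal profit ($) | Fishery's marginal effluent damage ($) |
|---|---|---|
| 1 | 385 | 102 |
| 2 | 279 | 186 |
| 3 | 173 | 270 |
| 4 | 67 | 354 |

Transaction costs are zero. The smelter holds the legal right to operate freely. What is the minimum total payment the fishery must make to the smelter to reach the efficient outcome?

$240

Left alone the smelter would choose level 4 (marginal profit stays positive).
Efficient level: k* = 2 (marginal profit ≥ marginal effluent damage through 2).
The fishery must at least cover the smelter's forgone profit from cutting 4→2: 173 + 67 = 240.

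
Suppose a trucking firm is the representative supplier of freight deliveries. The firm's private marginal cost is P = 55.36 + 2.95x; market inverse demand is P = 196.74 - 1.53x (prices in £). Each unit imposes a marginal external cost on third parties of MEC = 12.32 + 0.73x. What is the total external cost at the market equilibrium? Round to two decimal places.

£752.30

Market equilibrium (private): 55.36 + 2.95x = 196.74 - 1.53x → x_m = 31.5580.
Total external cost = ∫₀^{x_m} (12.32 + 0.73x) dx = 12.32×31.5580 + ½×0.73×31.5580² = 752.3007.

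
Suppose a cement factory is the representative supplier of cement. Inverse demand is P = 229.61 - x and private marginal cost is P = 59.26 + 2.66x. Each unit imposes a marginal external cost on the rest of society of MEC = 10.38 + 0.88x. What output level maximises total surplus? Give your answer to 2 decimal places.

Social marginal cost = private MC + MEC = 69.64 + 3.54x.
Set SMC = demand: 69.64 + 3.54x = 229.61 - x → x* = 35.2357.

x* = 35.24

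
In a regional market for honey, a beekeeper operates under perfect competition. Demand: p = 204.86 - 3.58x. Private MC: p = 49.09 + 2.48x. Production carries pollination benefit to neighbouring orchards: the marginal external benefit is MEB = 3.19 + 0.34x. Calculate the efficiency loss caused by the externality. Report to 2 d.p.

Market equilibrium (private): 49.09 + 2.48x = 204.86 - 3.58x → x_m = 25.7046.
Social marginal cost = private MC − MEB = 45.90 + 2.14x.
Set SMC = demand: 45.90 + 2.14x = 204.86 - 3.58x → x* = 27.7902.
The loss is the area between SMC and demand from x* to x_m; with linear curves that's a triangle of height MEB(x_m).
DWL = ½ × 2.0856 × 11.9296 = 12.4402.

DWL = 12.44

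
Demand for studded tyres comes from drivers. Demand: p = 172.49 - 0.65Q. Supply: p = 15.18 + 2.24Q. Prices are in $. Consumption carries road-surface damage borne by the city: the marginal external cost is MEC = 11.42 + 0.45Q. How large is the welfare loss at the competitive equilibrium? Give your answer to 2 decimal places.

DWL = $193.09

Market equilibrium (private): 15.18 + 2.24Q = 172.49 - 0.65Q → Q_m = 54.4325.
Social marginal benefit = demand − MEC = 161.07 - 1.10Q.
Set SMB = MC: 161.07 - 1.10Q = 15.18 + 2.24Q → Q* = 43.6796.
The welfare-loss triangle has base |Q_m − Q*| and height MEC(Q_m) (the vertical gap between SMB and MC is zero at Q* and MEC at Q_m).
DWL = ½ × 10.7529 × 35.9146 = 193.0931.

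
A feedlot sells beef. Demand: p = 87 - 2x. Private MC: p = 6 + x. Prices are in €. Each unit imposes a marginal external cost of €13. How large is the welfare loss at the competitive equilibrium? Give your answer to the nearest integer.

Market equilibrium (private): 6 + x = 87 - 2x → x_m = 27.0000.
Social marginal cost = private MC + MEC = 19 + x.
Set SMC = demand: 19 + x = 87 - 2x → x* = 22.6667.
The loss is the area between SMC and demand from x* to x_m; with linear curves that's a triangle of height MEC(x_m).
DWL = ½ × 4.3333 × 13.0000 = 28.1665.

DWL = €28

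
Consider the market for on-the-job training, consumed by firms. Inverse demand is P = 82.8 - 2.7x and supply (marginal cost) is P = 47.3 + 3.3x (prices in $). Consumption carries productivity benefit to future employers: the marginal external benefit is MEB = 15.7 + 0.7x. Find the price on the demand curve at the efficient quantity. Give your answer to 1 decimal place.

P = $56.7

Social marginal benefit = demand + MEB = 98.5 - 2.0x.
Set SMB = MC: 98.5 - 2.0x = 47.3 + 3.3x → x* = 9.6604.
Consumer price on the demand curve at x*: 82.8 − 2.7×9.6604 = 56.7169.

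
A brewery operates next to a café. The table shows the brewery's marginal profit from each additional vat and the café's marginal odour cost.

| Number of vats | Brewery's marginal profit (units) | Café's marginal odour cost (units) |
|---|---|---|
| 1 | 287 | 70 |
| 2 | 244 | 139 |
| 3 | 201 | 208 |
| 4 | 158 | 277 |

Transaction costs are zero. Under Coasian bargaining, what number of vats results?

2

Bargaining reaches the level where marginal profit last exceeds marginal odour cost.
That holds through level 2 (244 ≥ 139) but not at 3 (201 < 208).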